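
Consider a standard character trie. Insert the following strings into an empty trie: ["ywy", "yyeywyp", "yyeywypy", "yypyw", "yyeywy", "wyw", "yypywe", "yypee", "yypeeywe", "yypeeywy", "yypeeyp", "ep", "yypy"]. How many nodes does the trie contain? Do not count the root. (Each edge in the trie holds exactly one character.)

26

Count nodes per top-level branch (shared prefixes stored once):
  'e'-branch (ep): 2 nodes
  'w'-branch (wyw): 3 nodes
  'y'-branch (ywy, yyeywy, yyeywyp, yyeywypy, yypee, yypeeyp, yypeeywe, yypeeywy, yypy, yypyw, yypywe): 21 nodes
Sum: 26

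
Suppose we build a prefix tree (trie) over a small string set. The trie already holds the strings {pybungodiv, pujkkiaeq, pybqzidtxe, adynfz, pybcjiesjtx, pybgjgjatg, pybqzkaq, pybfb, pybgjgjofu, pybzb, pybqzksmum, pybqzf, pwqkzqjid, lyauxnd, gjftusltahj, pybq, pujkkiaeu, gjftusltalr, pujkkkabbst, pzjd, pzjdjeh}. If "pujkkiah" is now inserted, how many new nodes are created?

The longest prefix of "pujkkiah" already in the trie is "pujkkia" (length 7).
So 8 − 7 = 1 new nodes.

1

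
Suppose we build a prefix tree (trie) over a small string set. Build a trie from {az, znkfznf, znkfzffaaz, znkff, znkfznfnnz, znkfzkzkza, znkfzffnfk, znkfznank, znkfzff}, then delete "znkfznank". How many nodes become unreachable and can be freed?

Walk "znkfznank" from the leaf back toward the root, removing each node that no remaining word uses.
The suffix "ank" (3 nodes) is used only by "znkfznank"; the node for "znkfzn" still has the child "f", so pruning stops there.
Nodes removed: 3

3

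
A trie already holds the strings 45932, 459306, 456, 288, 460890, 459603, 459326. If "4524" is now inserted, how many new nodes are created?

2

Walking "4524" from the root, the first 2 characters ("45") follow existing edges; "2" is the first miss.
So 4 − 2 = 2 new nodes.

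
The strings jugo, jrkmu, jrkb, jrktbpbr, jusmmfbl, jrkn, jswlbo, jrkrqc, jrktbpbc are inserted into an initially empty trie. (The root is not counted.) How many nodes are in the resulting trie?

30

Trie structure (* marks end of a word):
(root)
└─ j
   ├─ r
   │  └─ k
   │     ├─ b *
   │     ├─ m
   │     │  └─ u *
   │     ├─ n *
   │     ├─ r
   │     │  └─ q
   │     │     └─ c *
   │     └─ t
   │        └─ b
   │           └─ p
   │              └─ b
   │                 ├─ c *
   │                 └─ r *
   ├─ s
   │  └─ w
   │     └─ l
   │        └─ b
   │           └─ o *
   └─ u
      ├─ g
      │  └─ o *
      └─ s
         └─ m
            └─ m
               └─ f
                  └─ b
                     └─ l *
Counting every labelled node above: 30.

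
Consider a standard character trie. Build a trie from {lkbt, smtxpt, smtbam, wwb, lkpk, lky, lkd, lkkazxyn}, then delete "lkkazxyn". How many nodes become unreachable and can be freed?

6

After clearing the end-marker at "lkkazxyn", prune upward until reaching a node still needed by another word.
The suffix "kazxyn" (6 nodes) is used only by "lkkazxyn"; the node for "lk" still has the child "b", so pruning stops there.
Nodes removed: 6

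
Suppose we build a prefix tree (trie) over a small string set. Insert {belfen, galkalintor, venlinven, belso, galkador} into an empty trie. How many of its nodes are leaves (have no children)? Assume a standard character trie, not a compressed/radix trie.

5

A leaf is a node with no children — equivalently, the end of a word that is not a proper prefix of any other stored word.
Those words: "belfen", "belso", "galkador", "galkalintor", "venlinven"
Leaf count: 5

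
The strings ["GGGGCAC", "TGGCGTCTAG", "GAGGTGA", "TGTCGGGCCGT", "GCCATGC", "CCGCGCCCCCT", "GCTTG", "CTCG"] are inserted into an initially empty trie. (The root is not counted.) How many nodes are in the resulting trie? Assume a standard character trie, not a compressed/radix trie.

Insert word by word; a character creates a node only if that edge doesn't already exist:
  "GGGGCAC" → 7 new (G, G, G, G, C, A, C)
  "TGGCGTCTAG" → 10 new (T, G, G, C, G, T, C, T, A, G)
  "GAGGTGA" → prefix "G" already present; 6 new (A, G, G, T, G, A)
  "TGTCGGGCCGT" → prefix "TG" already present; 9 new (T, C, G, G, G, C, C, G, T)
  "GCCATGC" → prefix "G" already present; 6 new (C, C, A, T, G, C)
  "CCGCGCCCCCT" → 11 new (C, C, G, C, G, C, C, C, C, C, T)
  "GCTTG" → prefix "GC" already present; 3 new (T, T, G)
  "CTCG" → prefix "C" already present; 3 new (T, C, G)
Total nodes = 7 + 10 + 6 + 9 + 6 + 11 + 3 + 3 = 55

55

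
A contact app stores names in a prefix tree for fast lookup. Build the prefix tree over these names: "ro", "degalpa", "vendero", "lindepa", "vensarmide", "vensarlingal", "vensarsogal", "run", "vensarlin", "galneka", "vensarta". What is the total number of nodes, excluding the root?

52

For each word, the new-node count is its length minus the longest prefix already in the trie:
  "ro" → 2 new (r, o)
  "degalpa" → 7 new (d, e, g, a, l, p, a)
  "vendero" → 7 new (v, e, n, d, e, r, o)
  "lindepa" → 7 new (l, i, n, d, e, p, a)
  "vensarmide" → prefix "ven" already present; 7 new (s, a, r, m, i, d, e)
  "vensarlingal" → prefix "vensar" already present; 6 new (l, i, n, g, a, l)
  "vensarsogal" → prefix "vensar" already present; 5 new (s, o, g, a, l)
  "run" → prefix "r" already present; 2 new (u, n)
  "vensarlin" → prefix "vensarlin" already present; 0 new (none)
  "galneka" → 7 new (g, a, l, n, e, k, a)
  "vensarta" → prefix "vensar" already present; 2 new (t, a)
Total nodes = 2 + 7 + 7 + 7 + 7 + 6 + 5 + 2 + 0 + 7 + 2 = 52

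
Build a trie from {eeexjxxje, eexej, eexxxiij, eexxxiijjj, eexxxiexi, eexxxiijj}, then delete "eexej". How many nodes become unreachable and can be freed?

2

Walk "eexej" from the leaf back toward the root, removing each node that no remaining word uses.
The suffix "ej" (2 nodes) is used only by "eexej"; the node for "eex" still has the child "x", so pruning stops there.
Nodes removed: 2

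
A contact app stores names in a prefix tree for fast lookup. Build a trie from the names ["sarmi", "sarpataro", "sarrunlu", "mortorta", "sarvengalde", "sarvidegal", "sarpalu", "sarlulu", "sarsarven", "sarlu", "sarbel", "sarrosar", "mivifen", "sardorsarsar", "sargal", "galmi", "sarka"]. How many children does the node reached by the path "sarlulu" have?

0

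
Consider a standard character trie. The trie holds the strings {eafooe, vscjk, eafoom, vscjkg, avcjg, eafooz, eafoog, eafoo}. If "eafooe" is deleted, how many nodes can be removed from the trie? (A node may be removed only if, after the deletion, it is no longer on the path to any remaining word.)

A node on "eafooe"'s path can go only if nothing else ends at it or branches off below it.
The suffix "e" (1 node) is used only by "eafooe"; the node for "eafoo" still has the child "m", so pruning stops there.
Nodes removed: 1

1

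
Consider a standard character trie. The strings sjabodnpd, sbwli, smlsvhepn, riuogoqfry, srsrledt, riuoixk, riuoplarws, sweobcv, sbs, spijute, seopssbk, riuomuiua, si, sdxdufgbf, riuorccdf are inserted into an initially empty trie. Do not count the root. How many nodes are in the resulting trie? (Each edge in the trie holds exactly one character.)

86

Insert word by word; a character creates a node only if that edge doesn't already exist:
  "sjabodnpd" → 9 new (s, j, a, b, o, d, n, p, d)
  "sbwli" → prefix "s" already present; 4 new (b, w, l, i)
  "smlsvhepn" → prefix "s" already present; 8 new (m, l, s, v, h, e, p, n)
  "riuogoqfry" → 10 new (r, i, u, o, g, o, q, f, r, y)
  "srsrledt" → prefix "s" already present; 7 new (r, s, r, l, e, d, t)
  "riuoixk" → prefix "riuo" already present; 3 new (i, x, k)
  "riuoplarws" → prefix "riuo" already present; 6 new (p, l, a, r, w, s)
  "sweobcv" → prefix "s" already present; 6 new (w, e, o, b, c, v)
  "sbs" → prefix "sb" already present; 1 new (s)
  "spijute" → prefix "s" already present; 6 new (p, i, j, u, t, e)
  "seopssbk" → prefix "s" already present; 7 new (e, o, p, s, s, b, k)
  "riuomuiua" → prefix "riuo" already present; 5 new (m, u, i, u, a)
  "si" → prefix "s" already present; 1 new (i)
  "sdxdufgbf" → prefix "s" already present; 8 new (d, x, d, u, f, g, b, f)
  "riuorccdf" → prefix "riuo" already present; 5 new (r, c, c, d, f)
Total nodes = 9 + 4 + 8 + 10 + 7 + 3 + 6 + 6 + 1 + 6 + 7 + 5 + 1 + 8 + 5 = 86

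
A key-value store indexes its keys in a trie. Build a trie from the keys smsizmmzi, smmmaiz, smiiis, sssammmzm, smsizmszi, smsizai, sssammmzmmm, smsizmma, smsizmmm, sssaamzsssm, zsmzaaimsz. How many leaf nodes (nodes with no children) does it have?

A leaf is a node with no children — equivalently, the end of a word that is not a proper prefix of any other stored word.
Those words: "smiiis", "smmmaiz", "smsizai", "smsizmma", "smsizmmm", "smsizmmzi", "smsizmszi", "sssaamzsssm", "sssammmzmmm", "zsmzaaimsz"
Leaf count: 10

10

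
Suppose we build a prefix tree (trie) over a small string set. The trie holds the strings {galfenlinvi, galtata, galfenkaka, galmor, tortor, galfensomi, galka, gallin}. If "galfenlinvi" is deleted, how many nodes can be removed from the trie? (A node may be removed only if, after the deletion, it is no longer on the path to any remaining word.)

5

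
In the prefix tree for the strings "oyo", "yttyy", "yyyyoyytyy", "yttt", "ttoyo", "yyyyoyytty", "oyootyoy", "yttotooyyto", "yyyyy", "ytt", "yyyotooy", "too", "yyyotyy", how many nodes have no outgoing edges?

11

A leaf is a node with no children — equivalently, the end of a word that is not a proper prefix of any other stored word.
Those words: "oyootyoy", "too", "ttoyo", "yttotooyyto", "yttt", "yttyy", "yyyotooy", "yyyotyy", "yyyyoyytty", "yyyyoyytyy", "yyyyy"
Leaf count: 11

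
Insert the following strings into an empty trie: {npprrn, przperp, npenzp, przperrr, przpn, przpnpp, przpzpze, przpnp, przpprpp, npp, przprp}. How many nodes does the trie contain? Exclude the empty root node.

32

Trie structure (* marks end of a word):
(root)
├─ n
│  └─ p
│     ├─ e
│     │  └─ n
│     │     └─ z
│     │        └─ p *
│     └─ p *
│        └─ r
│           └─ r
│              └─ n *
└─ p
   └─ r
      └─ z
         └─ p
            ├─ e
            │  └─ r
            │     ├─ p *
            │     └─ r
            │        └─ r *
            ├─ n *
            │  └─ p *
            │     └─ p *
            ├─ p
            │  └─ r
            │     └─ p
            │        └─ p *
            ├─ r
            │  └─ p *
            └─ z
               └─ p
                  └─ z
                     └─ e *
Counting every labelled node above: 32.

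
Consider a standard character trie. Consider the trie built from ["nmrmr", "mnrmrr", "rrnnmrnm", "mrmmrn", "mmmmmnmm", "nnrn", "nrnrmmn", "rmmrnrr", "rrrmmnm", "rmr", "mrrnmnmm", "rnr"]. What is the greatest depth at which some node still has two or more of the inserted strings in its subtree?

2

Look for the deepest trie node that still has at least two words in its subtree.
"mrmmrn" and "mrrnmnmm" agree on "mr" (2 characters) before diverging; nothing deeper is shared.
Longest shared-prefix length: 2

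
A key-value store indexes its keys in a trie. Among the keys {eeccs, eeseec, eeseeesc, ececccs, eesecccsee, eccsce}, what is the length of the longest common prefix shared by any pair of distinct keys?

5

Equivalently: take the maximum, over all pairs, of their longest common prefix length.
e.g. "eeseec" and "eeseeesc" share the prefix "eesee" of length 5; no pair shares a longer one.
Longest shared-prefix length: 5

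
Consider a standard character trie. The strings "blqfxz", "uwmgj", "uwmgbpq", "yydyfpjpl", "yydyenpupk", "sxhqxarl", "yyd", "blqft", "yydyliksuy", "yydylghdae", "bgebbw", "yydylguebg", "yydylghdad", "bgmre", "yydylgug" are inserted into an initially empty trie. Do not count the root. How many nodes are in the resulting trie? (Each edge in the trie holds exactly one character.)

63

For each word, the new-node count is its length minus the longest prefix already in the trie:
  "blqfxz" → 6 new (b, l, q, f, x, z)
  "uwmgj" → 5 new (u, w, m, g, j)
  "uwmgbpq" → prefix "uwmg" already present; 3 new (b, p, q)
  "yydyfpjpl" → 9 new (y, y, d, y, f, p, j, p, l)
  "yydyenpupk" → prefix "yydy" already present; 6 new (e, n, p, u, p, k)
  "sxhqxarl" → 8 new (s, x, h, q, x, a, r, l)
  "yyd" → prefix "yyd" already present; 0 new (none)
  "blqft" → prefix "blqf" already present; 1 new (t)
  "yydyliksuy" → prefix "yydy" already present; 6 new (l, i, k, s, u, y)
  "yydylghdae" → prefix "yydyl" already present; 5 new (g, h, d, a, e)
  "bgebbw" → prefix "b" already present; 5 new (g, e, b, b, w)
  "yydylguebg" → prefix "yydylg" already present; 4 new (u, e, b, g)
  "yydylghdad" → prefix "yydylghda" already present; 1 new (d)
  "bgmre" → prefix "bg" already present; 3 new (m, r, e)
  "yydylgug" → prefix "yydylgu" already present; 1 new (g)
Total nodes = 6 + 5 + 3 + 9 + 6 + 8 + 0 + 1 + 6 + 5 + 5 + 4 + 1 + 3 + 1 = 63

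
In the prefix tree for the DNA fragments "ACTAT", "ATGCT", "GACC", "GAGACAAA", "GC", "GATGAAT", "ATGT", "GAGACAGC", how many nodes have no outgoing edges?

8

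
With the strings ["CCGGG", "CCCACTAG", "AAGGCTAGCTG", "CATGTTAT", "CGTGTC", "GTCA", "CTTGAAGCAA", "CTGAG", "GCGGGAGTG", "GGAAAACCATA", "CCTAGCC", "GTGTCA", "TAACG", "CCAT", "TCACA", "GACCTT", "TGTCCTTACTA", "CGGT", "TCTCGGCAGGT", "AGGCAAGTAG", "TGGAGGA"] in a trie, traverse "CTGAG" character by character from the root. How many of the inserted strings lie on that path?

1

Check each prefix of "CTGAG" against the stored set — each match is an end-marker on the path.
Prefixes of the query that are stored words: "CTGAG"
Count: 1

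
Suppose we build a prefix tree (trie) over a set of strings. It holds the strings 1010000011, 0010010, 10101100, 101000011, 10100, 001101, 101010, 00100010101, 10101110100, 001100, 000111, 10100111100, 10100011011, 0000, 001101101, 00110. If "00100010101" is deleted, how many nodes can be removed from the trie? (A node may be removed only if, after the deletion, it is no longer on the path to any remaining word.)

6

Walk "00100010101" from the leaf back toward the root, removing each node that no remaining word uses.
The suffix "010101" (6 nodes) is used only by "00100010101"; the node for "00100" still has the child "1", so pruning stops there.
Nodes removed: 6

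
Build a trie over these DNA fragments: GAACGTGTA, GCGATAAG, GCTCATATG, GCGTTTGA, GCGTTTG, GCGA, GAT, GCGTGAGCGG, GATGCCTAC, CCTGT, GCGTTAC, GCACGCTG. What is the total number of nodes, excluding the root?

54

Insert word by word; a character creates a node only if that edge doesn't already exist:
  "GAACGTGTA" → 9 new (G, A, A, C, G, T, G, T, A)
  "GCGATAAG" → prefix "G" already present; 7 new (C, G, A, T, A, A, G)
  "GCTCATATG" → prefix "GC" already present; 7 new (T, C, A, T, A, T, G)
  "GCGTTTGA" → prefix "GCG" already present; 5 new (T, T, T, G, A)
  "GCGTTTG" → prefix "GCGTTTG" already present; 0 new (none)
  "GCGA" → prefix "GCGA" already present; 0 new (none)
  "GAT" → prefix "GA" already present; 1 new (T)
  "GCGTGAGCGG" → prefix "GCGT" already present; 6 new (G, A, G, C, G, G)
  "GATGCCTAC" → prefix "GAT" already present; 6 new (G, C, C, T, A, C)
  "CCTGT" → 5 new (C, C, T, G, T)
  "GCGTTAC" → prefix "GCGTT" already present; 2 new (A, C)
  "GCACGCTG" → prefix "GC" already present; 6 new (A, C, G, C, T, G)
Total nodes = 9 + 7 + 7 + 5 + 0 + 0 + 1 + 6 + 6 + 5 + 2 + 6 = 54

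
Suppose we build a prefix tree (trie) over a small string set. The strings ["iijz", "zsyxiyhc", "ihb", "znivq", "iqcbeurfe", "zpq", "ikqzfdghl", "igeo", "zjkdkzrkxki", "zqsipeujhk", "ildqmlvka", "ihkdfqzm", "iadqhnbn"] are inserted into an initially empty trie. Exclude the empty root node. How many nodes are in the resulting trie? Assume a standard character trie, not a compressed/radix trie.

Insert word by word; a character creates a node only if that edge doesn't already exist:
  "iijz" → 4 new (i, i, j, z)
  "zsyxiyhc" → 8 new (z, s, y, x, i, y, h, c)
  "ihb" → prefix "i" already present; 2 new (h, b)
  "znivq" → prefix "z" already present; 4 new (n, i, v, q)
  "iqcbeurfe" → prefix "i" already present; 8 new (q, c, b, e, u, r, f, e)
  "zpq" → prefix "z" already present; 2 new (p, q)
  "ikqzfdghl" → prefix "i" already present; 8 new (k, q, z, f, d, g, h, l)
  "igeo" → prefix "i" already present; 3 new (g, e, o)
  "zjkdkzrkxki" → prefix "z" already present; 10 new (j, k, d, k, z, r, k, x, k, i)
  "zqsipeujhk" → prefix "z" already present; 9 new (q, s, i, p, e, u, j, h, k)
  "ildqmlvka" → prefix "i" already present; 8 new (l, d, q, m, l, v, k, a)
  "ihkdfqzm" → prefix "ih" already present; 6 new (k, d, f, q, z, m)
  "iadqhnbn" → prefix "i" already present; 7 new (a, d, q, h, n, b, n)
Total nodes = 4 + 8 + 2 + 4 + 8 + 2 + 8 + 3 + 10 + 9 + 8 + 6 + 7 = 79

79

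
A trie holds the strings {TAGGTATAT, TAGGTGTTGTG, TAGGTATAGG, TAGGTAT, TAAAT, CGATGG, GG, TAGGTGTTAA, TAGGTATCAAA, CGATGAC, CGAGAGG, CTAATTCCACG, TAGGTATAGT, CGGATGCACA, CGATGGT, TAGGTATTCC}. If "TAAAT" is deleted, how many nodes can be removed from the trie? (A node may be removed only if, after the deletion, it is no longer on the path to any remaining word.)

3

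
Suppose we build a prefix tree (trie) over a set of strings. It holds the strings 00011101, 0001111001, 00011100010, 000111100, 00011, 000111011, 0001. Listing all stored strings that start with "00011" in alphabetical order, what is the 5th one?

DFS of the "00011" subtree visits, in order: "00011", "00011100010", "00011101", "000111011", "000111100", "0001111001"
The 5th is 000111100.

000111100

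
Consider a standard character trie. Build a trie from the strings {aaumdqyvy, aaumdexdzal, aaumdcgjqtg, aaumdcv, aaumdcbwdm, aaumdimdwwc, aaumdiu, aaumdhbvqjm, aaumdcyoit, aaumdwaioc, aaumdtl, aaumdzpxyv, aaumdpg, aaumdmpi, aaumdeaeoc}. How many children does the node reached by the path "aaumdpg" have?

Follow the path "aaumdpg" to its node, then look at its outgoing edges.
No stored string extends past "aaumdpg".
That node has 0 child edges.

0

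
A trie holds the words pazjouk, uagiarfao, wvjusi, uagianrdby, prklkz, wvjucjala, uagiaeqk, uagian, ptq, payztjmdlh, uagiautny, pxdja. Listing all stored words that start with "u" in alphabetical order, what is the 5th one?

Words with prefix "u", in lexicographic order: "uagiaeqk", "uagian", "uagianrdby", "uagiarfao", "uagiautny"
The 5th is uagiautny.

uagiautny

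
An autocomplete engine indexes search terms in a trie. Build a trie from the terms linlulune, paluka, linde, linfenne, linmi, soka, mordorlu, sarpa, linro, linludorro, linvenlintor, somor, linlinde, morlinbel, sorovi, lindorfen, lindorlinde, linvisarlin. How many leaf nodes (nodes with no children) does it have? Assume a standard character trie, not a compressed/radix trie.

A leaf is a node with no children — equivalently, the end of a word that is not a proper prefix of any other stored word.
Those words: "linde", "lindorfen", "lindorlinde", "linfenne", "linlinde", "linludorro", "linlulune", "linmi", "linro", "linvenlintor", "linvisarlin", "mordorlu", "morlinbel", "paluka", "sarpa", "soka", "somor", "sorovi"
Leaf count: 18

18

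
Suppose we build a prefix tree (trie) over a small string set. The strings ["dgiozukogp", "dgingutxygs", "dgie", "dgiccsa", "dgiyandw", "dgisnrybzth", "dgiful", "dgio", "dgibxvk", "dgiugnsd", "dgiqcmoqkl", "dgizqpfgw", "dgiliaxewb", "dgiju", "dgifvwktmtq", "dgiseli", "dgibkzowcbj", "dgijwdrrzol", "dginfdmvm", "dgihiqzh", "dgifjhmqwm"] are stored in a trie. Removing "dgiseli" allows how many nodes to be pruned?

A node on "dgiseli"'s path can go only if nothing else ends at it or branches off below it.
The suffix "eli" (3 nodes) is used only by "dgiseli"; the node for "dgis" still has the child "n", so pruning stops there.
Nodes removed: 3

3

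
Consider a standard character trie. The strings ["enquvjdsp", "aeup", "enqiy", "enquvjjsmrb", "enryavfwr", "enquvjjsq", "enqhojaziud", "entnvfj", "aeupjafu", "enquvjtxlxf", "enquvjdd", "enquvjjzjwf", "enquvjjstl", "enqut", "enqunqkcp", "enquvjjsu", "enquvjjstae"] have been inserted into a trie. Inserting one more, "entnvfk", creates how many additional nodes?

The longest prefix of "entnvfk" already in the trie is "entnvf" (length 6).
New nodes needed: |"entnvfk"| − 6 = 7 − 6 = 1.

1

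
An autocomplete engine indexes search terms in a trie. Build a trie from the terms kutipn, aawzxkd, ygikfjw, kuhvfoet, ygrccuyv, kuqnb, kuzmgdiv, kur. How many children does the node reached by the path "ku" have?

The children of the "ku" node are the distinct next characters among strings starting with "ku".
Distinct next characters after "ku": h, q, r, t, z.
That node has 5 child edges.

5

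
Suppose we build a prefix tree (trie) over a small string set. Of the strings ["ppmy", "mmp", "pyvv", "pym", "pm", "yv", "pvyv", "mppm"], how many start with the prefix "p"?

5

Filter for entries beginning with "p":
Matches: "pm", "ppmy", "pvyv", "pym", "pyvv"
Count: 5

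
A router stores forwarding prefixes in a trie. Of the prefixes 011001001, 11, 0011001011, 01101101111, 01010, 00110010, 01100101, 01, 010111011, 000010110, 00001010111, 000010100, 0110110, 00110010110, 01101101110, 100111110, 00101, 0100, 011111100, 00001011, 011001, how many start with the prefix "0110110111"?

Traverse to the node for "0110110111", then collect every word in that subtree.
Words under "0110110111": 01101101110, 01101101111
Count: 2

2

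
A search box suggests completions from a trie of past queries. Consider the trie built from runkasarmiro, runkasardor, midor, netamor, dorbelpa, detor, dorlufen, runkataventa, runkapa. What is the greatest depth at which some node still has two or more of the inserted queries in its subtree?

The deepest shared node is where two words last agree before diverging.
"runkasardor" and "runkasarmiro" agree on "runkasar" (8 characters) before diverging; nothing deeper is shared.
Longest shared-prefix length: 8

8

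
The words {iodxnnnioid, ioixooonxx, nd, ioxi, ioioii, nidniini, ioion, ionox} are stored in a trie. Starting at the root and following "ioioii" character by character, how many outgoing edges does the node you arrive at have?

0

Follow the path "ioioii" to its node, then look at its outgoing edges.
No stored string extends past "ioioii".
That node has 0 child edges.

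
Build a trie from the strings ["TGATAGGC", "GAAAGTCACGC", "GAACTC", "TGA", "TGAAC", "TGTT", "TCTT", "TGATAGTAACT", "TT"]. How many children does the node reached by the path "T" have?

3

Walk "T" from the root, arriving at one node.
Distinct next characters after "T": C, G, T.
That node has 3 child edges.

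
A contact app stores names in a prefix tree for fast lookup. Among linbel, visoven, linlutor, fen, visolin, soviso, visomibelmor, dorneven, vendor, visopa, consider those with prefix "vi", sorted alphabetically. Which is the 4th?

Words with prefix "vi", in lexicographic order: "visolin", "visomibelmor", "visopa", "visoven"
The 4th is visoven.

visoven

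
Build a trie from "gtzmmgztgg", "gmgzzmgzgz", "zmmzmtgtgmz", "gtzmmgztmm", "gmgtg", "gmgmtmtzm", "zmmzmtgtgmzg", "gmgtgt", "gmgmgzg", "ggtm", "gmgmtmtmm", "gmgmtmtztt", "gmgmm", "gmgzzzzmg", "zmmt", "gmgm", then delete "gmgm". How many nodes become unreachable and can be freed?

0

A node on "gmgm"'s path can go only if nothing else ends at it or branches off below it.
Every node on "gmgm" is still needed (e.g. by "gmgmtmtzm"), so nothing is freed.
Nodes removed: 0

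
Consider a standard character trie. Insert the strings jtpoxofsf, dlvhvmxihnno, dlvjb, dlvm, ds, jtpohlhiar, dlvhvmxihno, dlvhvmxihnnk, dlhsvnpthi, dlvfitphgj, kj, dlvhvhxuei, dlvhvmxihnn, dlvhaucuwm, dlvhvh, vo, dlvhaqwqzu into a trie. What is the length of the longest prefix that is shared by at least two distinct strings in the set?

11

Look for the deepest trie node that still has at least two words in its subtree.
e.g. "dlvhvmxihnn" and "dlvhvmxihnnk" share the prefix "dlvhvmxihnn" of length 11; no pair shares a longer one.
Longest shared-prefix length: 11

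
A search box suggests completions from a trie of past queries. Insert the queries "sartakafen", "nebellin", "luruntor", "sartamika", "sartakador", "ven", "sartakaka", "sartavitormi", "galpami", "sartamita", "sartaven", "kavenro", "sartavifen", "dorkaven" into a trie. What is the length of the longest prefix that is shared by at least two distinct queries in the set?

Look for the deepest trie node that still has at least two words in its subtree.
e.g. "sartakador" and "sartakafen" share the prefix "sartaka" of length 7; no pair shares a longer one.
Longest shared-prefix length: 7

7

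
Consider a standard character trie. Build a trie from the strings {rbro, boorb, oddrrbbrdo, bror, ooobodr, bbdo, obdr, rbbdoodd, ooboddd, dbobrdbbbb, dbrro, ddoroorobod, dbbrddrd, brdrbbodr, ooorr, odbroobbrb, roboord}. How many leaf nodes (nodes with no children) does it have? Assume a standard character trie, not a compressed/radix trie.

Leaves are exactly the stored words that no other stored word extends.
Those words: "bbdo", "boorb", "brdrbbodr", "bror", "dbbrddrd", "dbobrdbbbb", "dbrro", "ddoroorobod", "obdr", "odbroobbrb", "oddrrbbrdo", "ooboddd", "ooobodr", "ooorr", "rbbdoodd", "rbro", "roboord"
Leaf count: 17

17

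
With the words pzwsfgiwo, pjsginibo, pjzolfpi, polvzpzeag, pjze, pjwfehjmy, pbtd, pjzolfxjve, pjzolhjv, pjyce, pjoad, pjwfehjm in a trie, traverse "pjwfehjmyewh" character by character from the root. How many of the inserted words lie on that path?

2

Traverse "pjwfehjmyewh" character by character; count nodes along the way that are marked as word ends.
Prefixes of the query that are stored words: "pjwfehjm", "pjwfehjmy"
Count: 2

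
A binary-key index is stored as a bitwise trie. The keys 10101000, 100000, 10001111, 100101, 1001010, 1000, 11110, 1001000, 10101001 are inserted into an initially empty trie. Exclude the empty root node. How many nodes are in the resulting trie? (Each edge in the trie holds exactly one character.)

27

Trace insertions, counting only characters that open a new branch:
  "10101000" → 8 new (1, 0, 1, 0, 1, 0, 0, 0)
  "100000" → prefix "10" already present; 4 new (0, 0, 0, 0)
  "10001111" → prefix "1000" already present; 4 new (1, 1, 1, 1)
  "100101" → prefix "100" already present; 3 new (1, 0, 1)
  "1001010" → prefix "100101" already present; 1 new (0)
  "1000" → prefix "1000" already present; 0 new (none)
  "11110" → prefix "1" already present; 4 new (1, 1, 1, 0)
  "1001000" → prefix "10010" already present; 2 new (0, 0)
  "10101001" → prefix "1010100" already present; 1 new (1)
Total nodes = 8 + 4 + 4 + 3 + 1 + 0 + 4 + 2 + 1 = 27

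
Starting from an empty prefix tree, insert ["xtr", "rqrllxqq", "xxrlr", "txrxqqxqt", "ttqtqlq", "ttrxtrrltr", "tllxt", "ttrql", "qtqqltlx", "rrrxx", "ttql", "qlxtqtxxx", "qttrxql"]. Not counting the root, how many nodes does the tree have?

Count nodes per top-level branch (shared prefixes stored once):
  'q'-branch (qlxtqtxxx, qtqqltlx, qttrxql): 21 nodes
  'r'-branch (rqrllxqq, rrrxx): 12 nodes
  't'-branch (tllxt, ttql, ttqtqlq, ttrql, ttrxtrrltr, txrxqqxqt): 30 nodes
  'x'-branch (xtr, xxrlr): 7 nodes
Sum: 70

70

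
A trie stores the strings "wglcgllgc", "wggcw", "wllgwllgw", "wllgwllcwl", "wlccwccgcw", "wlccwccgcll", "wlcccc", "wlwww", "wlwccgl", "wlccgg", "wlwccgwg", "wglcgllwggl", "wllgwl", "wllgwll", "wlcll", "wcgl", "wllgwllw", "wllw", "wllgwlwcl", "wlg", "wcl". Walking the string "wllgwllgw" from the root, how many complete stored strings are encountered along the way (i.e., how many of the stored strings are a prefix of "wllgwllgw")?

3

Walk "wllgwllgw" from the root; an end-of-word marker is hit whenever a stored word is a prefix of "wllgwllgw".
Prefixes of the query that are stored words: "wllgwl", "wllgwll", "wllgwllgw"
Count: 3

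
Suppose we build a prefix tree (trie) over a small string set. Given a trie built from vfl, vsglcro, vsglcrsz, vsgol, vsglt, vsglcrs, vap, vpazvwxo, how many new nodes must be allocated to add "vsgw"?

The longest prefix of "vsgw" already in the trie is "vsg" (length 3).
So 4 − 3 = 1 new nodes.

1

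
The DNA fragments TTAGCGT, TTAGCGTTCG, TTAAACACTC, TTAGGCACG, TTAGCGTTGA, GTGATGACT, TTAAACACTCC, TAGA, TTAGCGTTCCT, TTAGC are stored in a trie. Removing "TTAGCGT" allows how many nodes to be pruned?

Walk "TTAGCGT" from the leaf back toward the root, removing each node that no remaining word uses.
Every node on "TTAGCGT" is still needed (e.g. by "TTAGCGTTCG"), so nothing is freed.
Nodes removed: 0

0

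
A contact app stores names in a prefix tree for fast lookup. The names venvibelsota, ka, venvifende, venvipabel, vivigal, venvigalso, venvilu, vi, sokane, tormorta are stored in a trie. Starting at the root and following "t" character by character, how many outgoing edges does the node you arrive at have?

1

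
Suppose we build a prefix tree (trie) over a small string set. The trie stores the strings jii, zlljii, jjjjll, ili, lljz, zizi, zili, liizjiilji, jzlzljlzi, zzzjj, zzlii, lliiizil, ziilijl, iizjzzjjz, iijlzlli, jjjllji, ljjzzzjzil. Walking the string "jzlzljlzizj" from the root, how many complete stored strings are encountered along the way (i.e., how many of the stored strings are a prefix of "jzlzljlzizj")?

1

Traverse "jzlzljlzizj" character by character; count nodes along the way that are marked as word ends.
Prefixes of the query that are stored words: "jzlzljlzi"
Count: 1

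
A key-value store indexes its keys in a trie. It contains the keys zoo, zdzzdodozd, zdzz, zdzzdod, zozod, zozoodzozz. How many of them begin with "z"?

6

Walk to "z"; the words in its subtree are exactly those with that prefix.
Words under "z": zdzz, zdzzdod, zdzzdodozd, zoo, zozod, zozoodzozz
Count: 6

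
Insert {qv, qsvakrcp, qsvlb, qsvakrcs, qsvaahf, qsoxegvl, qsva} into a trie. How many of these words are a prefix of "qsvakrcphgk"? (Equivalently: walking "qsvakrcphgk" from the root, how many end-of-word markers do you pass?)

Walk "qsvakrcphgk" from the root; an end-of-word marker is hit whenever a stored word is a prefix of "qsvakrcphgk".
Prefixes of the query that are stored words: "qsva", "qsvakrcp"
Count: 2

2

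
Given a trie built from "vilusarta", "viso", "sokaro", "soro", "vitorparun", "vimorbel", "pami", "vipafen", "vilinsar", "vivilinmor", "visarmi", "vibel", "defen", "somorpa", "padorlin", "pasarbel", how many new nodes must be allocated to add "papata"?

4

Walking "papata" from the root, the first 2 characters ("pa") follow existing edges; "p" is the first miss.
New nodes needed: |"papata"| − 2 = 6 − 2 = 4.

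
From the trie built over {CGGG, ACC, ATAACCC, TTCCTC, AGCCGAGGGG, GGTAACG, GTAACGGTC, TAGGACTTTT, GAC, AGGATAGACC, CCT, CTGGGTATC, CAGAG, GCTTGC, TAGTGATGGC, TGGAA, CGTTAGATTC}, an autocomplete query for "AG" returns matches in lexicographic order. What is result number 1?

DFS of the "AG" subtree visits, in order: "AGCCGAGGGG", "AGGATAGACC"
Position 1: AGCCGAGGGG

AGCCGAGGGG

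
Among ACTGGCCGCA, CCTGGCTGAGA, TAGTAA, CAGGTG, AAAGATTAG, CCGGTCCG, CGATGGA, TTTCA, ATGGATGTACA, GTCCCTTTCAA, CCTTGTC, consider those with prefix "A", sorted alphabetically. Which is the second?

Filter for "A…" and sort: "AAAGATTAG", "ACTGGCCGCA", "ATGGATGTACA"
The 2nd is ACTGGCCGCA.

ACTGGCCGCA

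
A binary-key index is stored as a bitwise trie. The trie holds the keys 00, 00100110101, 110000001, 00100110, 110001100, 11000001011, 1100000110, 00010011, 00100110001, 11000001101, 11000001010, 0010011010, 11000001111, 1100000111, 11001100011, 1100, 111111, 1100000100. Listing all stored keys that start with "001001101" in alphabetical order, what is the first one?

0010011010

DFS of the "001001101" subtree visits, in order: "0010011010", "00100110101"
The 1st is 0010011010.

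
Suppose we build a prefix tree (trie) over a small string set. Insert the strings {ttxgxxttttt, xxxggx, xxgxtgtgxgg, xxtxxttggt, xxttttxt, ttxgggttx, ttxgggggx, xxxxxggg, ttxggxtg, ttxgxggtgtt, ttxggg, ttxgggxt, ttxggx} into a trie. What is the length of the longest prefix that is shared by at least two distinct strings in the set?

Equivalently: take the maximum, over all pairs, of their longest common prefix length.
"ttxggg" and "ttxgggggx" agree on "ttxggg" (6 characters) before diverging; nothing deeper is shared.
Longest shared-prefix length: 6

6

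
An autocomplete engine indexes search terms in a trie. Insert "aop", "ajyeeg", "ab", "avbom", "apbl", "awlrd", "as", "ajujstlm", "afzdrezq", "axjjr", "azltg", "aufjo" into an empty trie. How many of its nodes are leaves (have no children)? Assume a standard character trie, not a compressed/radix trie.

A leaf is a node with no children — equivalently, the end of a word that is not a proper prefix of any other stored word.
Those words: "ab", "afzdrezq", "ajujstlm", "ajyeeg", "aop", "apbl", "as", "aufjo", "avbom", "awlrd", "axjjr", "azltg"
Leaf count: 12

12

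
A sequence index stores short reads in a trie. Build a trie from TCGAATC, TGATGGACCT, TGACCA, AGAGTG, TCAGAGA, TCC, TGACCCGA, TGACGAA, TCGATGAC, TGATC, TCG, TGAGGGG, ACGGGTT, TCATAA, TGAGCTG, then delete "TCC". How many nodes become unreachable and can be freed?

1

After clearing the end-marker at "TCC", prune upward until reaching a node still needed by another word.
The suffix "C" (1 node) is used only by "TCC"; the node for "TC" still has the child "G", so pruning stops there.
Nodes removed: 1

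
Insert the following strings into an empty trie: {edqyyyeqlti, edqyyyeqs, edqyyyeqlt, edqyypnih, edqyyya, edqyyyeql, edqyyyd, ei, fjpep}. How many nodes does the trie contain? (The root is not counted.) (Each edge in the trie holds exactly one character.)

Count nodes per top-level branch (shared prefixes stored once):
  'e'-branch (edqyypnih, edqyyya, edqyyyd, edqyyyeql, edqyyyeqlt, edqyyyeqlti, edqyyyeqs, ei): 19 nodes
  'f'-branch (fjpep): 5 nodes
Sum: 24

24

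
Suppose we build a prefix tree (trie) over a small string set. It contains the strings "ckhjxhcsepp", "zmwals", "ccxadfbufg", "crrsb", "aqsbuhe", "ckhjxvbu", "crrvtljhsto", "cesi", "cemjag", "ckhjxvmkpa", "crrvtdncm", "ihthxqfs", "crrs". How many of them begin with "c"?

Filter for entries beginning with "c":
Words under "c": ccxadfbufg, cemjag, cesi, ckhjxhcsepp, ckhjxvbu, ckhjxvmkpa, crrs, crrsb, crrvtdncm, crrvtljhsto
Count: 10

10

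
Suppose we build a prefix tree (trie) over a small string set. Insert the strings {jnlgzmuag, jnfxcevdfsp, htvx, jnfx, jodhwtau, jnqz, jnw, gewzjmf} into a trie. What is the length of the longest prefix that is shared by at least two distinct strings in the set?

4

The deepest shared node is where two words last agree before diverging.
e.g. "jnfx" and "jnfxcevdfsp" share the prefix "jnfx" of length 4; no pair shares a longer one.
Longest shared-prefix length: 4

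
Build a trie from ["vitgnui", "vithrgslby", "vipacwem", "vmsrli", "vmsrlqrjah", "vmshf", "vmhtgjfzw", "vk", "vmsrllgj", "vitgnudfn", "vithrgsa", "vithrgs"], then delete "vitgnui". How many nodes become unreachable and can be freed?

After clearing the end-marker at "vitgnui", prune upward until reaching a node still needed by another word.
The suffix "i" (1 node) is used only by "vitgnui"; the node for "vitgnu" still has the child "d", so pruning stops there.
Nodes removed: 1

1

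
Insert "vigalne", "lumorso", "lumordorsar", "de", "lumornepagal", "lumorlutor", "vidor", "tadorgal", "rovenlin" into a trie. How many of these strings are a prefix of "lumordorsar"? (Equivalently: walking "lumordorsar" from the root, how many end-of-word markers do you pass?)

1

Walk "lumordorsar" from the root; an end-of-word marker is hit whenever a stored word is a prefix of "lumordorsar".
Prefixes of the query that are stored words: "lumordorsar"
Count: 1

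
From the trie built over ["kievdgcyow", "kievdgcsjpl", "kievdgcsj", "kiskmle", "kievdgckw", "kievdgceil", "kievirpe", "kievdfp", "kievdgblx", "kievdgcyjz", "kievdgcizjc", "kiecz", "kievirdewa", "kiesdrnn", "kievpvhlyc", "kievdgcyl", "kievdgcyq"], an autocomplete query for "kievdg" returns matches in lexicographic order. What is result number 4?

kievdgckw

DFS of the "kievdg" subtree visits, in order: "kievdgblx", "kievdgceil", "kievdgcizjc", "kievdgckw", "kievdgcsj", "kievdgcsjpl", "kievdgcyjz", "kievdgcyl", "kievdgcyow", "kievdgcyq"
Position 4: kievdgckw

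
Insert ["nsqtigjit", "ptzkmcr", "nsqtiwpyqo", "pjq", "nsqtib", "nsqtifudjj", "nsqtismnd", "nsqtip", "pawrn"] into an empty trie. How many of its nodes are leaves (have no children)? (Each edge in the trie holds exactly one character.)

9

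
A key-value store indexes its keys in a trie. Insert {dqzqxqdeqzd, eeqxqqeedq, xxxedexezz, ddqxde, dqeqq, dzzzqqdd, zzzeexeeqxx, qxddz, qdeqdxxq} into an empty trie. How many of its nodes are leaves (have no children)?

9

A leaf is a node with no children — equivalently, the end of a word that is not a proper prefix of any other stored word.
Those words: "ddqxde", "dqeqq", "dqzqxqdeqzd", "dzzzqqdd", "eeqxqqeedq", "qdeqdxxq", "qxddz", "xxxedexezz", "zzzeexeeqxx"
Leaf count: 9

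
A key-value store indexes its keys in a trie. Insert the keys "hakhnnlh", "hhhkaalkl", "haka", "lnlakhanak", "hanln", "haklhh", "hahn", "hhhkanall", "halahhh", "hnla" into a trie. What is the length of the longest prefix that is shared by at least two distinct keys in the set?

5

Look for the deepest trie node that still has at least two words in its subtree.
e.g. "hhhkaalkl" and "hhhkanall" share the prefix "hhhka" of length 5; no pair shares a longer one.
Longest shared-prefix length: 5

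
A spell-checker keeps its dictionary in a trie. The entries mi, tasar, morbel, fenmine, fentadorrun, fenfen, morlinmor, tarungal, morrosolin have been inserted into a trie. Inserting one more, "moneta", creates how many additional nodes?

Walking "moneta" from the root, the first 2 characters ("mo") follow existing edges; "n" is the first miss.
New nodes needed: |"moneta"| − 2 = 6 − 2 = 4.

4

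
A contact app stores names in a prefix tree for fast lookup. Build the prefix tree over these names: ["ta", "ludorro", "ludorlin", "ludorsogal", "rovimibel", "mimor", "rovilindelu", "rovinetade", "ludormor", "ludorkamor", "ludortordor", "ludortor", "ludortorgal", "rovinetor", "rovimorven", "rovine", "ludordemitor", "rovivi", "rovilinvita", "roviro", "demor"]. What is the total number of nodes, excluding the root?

88

Trace insertions, counting only characters that open a new branch:
  "ta" → 2 new (t, a)
  "ludorro" → 7 new (l, u, d, o, r, r, o)
  "ludorlin" → prefix "ludor" already present; 3 new (l, i, n)
  "ludorsogal" → prefix "ludor" already present; 5 new (s, o, g, a, l)
  "rovimibel" → 9 new (r, o, v, i, m, i, b, e, l)
  "mimor" → 5 new (m, i, m, o, r)
  "rovilindelu" → prefix "rovi" already present; 7 new (l, i, n, d, e, l, u)
  "rovinetade" → prefix "rovi" already present; 6 new (n, e, t, a, d, e)
  "ludormor" → prefix "ludor" already present; 3 new (m, o, r)
  "ludorkamor" → prefix "ludor" already present; 5 new (k, a, m, o, r)
  "ludortordor" → prefix "ludor" already present; 6 new (t, o, r, d, o, r)
  "ludortor" → prefix "ludortor" already present; 0 new (none)
  "ludortorgal" → prefix "ludortor" already present; 3 new (g, a, l)
  "rovinetor" → prefix "rovinet" already present; 2 new (o, r)
  "rovimorven" → prefix "rovim" already present; 5 new (o, r, v, e, n)
  "rovine" → prefix "rovine" already present; 0 new (none)
  "ludordemitor" → prefix "ludor" already present; 7 new (d, e, m, i, t, o, r)
  "rovivi" → prefix "rovi" already present; 2 new (v, i)
  "rovilinvita" → prefix "rovilin" already present; 4 new (v, i, t, a)
  "roviro" → prefix "rovi" already present; 2 new (r, o)
  "demor" → 5 new (d, e, m, o, r)
Total nodes = 2 + 7 + 3 + 5 + 9 + 5 + 7 + 6 + 3 + 5 + 6 + 0 + 3 + 2 + 5 + 0 + 7 + 2 + 4 + 2 + 5 = 88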